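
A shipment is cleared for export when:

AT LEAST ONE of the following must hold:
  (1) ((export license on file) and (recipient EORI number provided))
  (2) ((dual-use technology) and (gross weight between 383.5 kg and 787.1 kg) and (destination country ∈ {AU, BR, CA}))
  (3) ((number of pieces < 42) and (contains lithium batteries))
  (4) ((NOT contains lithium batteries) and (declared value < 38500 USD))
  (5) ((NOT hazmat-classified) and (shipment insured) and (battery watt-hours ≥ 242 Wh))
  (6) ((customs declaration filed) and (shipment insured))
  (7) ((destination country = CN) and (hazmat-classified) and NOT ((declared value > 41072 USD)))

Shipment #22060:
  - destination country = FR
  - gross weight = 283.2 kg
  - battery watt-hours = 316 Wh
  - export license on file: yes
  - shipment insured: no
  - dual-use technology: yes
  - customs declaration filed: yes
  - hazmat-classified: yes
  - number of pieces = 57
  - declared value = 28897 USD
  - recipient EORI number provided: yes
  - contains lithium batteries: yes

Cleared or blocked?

Atomic conditions:
  export license on file: yes → true
  recipient EORI number provided: yes → true
  dual-use technology: yes → true
  gross weight between 383.5 kg and 787.1 kg: 283.2 in [383.5, 787.1] is false
  destination country ∈ {AU, BR, CA}: FR is not in the set → false
  number of pieces < 42: 57 < 42 is false
  contains lithium batteries: yes → true
  NOT contains lithium batteries: yes → false
  declared value < 38500 USD: 28897 < 38500 is true
  NOT hazmat-classified: yes → false
  shipment insured: no → false
  battery watt-hours ≥ 242 Wh: 316 ≥ 242 is true
  customs declaration filed: yes → true
  destination country = CN: FR == CN is false
  hazmat-classified: yes → true
  declared value > 41072 USD: 28897 > 41072 is false
Combine:
[1] true AND true = true
[2] true AND false AND false = false
[3] false AND true = false
[4] false AND true = false
[5] false AND false AND true = false
[6] true AND false = false
[7.3] NOT false = true
[7] false AND true AND true = false
[root] true OR false OR false OR false OR false OR false OR false = true
Overall: true → cleared

Cleared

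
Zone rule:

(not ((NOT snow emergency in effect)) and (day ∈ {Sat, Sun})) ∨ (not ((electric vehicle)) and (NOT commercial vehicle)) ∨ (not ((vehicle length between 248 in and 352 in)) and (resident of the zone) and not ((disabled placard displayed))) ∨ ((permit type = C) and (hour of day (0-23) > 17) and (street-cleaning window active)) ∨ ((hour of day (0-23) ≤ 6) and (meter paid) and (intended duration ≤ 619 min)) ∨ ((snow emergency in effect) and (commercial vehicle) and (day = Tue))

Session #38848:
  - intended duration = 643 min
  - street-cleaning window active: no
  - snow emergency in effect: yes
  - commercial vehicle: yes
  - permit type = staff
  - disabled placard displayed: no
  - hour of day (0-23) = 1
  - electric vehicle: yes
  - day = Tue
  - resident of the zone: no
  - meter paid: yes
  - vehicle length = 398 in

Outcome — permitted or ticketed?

Permitted

Atomic conditions:
  NOT snow emergency in effect: yes → false
  day ∈ {Sat, Sun}: Tue is not in the set → false
  electric vehicle: yes → true
  NOT commercial vehicle: yes → false
  vehicle length between 248 in and 352 in: 398 in [248, 352] is false
  resident of the zone: no → false
  disabled placard displayed: no → false
  permit type = C: staff == C is false
  hour of day (0-23) > 17: 1 > 17 is false
  street-cleaning window active: no → false
  hour of day (0-23) ≤ 6: 1 ≤ 6 is true
  meter paid: yes → true
  intended duration ≤ 619 min: 643 ≤ 619 is false
  snow emergency in effect: yes → true
  commercial vehicle: yes → true
  day = Tue: Tue == Tue is true
Combine:
[1.1] NOT false = true
[1] true AND false = false
[2.1] NOT true = false
[2] false AND false = false
[3.1] NOT false = true
[3.3] NOT false = true
[3] true AND false AND true = false
[4] false AND false AND false = false
[5] true AND true AND false = false
[6] true AND true AND true = true
[root] false OR false OR false OR false OR false OR true = true
Overall: true → permitted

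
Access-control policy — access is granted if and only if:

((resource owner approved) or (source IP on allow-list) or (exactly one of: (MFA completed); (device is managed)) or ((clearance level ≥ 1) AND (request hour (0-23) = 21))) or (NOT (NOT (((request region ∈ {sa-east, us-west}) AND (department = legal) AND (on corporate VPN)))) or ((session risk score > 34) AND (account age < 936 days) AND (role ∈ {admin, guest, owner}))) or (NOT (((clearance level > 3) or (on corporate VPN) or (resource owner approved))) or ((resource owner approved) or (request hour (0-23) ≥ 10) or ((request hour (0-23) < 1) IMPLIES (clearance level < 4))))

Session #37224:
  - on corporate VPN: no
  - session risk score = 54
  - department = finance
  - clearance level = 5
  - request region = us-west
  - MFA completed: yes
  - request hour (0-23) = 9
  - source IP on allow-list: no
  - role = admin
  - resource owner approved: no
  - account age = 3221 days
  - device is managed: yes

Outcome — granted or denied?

Atomic conditions:
  resource owner approved: no → false
  source IP on allow-list: no → false
  MFA completed: yes → true
  device is managed: yes → true
  clearance level ≥ 1: 5 ≥ 1 is true
  request hour (0-23) = 21: 9 == 21 is false
  request region ∈ {sa-east, us-west}: us-west is in the set → true
  department = legal: finance == legal is false
  on corporate VPN: no → false
  session risk score > 34: 54 > 34 is true
  account age < 936 days: 3221 < 936 is false
  role ∈ {admin, guest, owner}: admin is in the set → true
  clearance level > 3: 5 > 3 is true
  request hour (0-23) ≥ 10: 9 ≥ 10 is false
  request hour (0-23) < 1: 9 < 1 is false
  clearance level < 4: 5 < 4 is false
Combine:
[1.3] exactly-one(true, true) = false
[1.4] true AND false = false
[1] false OR false OR false OR false = false
[2.1.1.1] true AND false AND false = false
[2.1.1] NOT false = true
[2.1] NOT true = false
[2.2] true AND false AND true = false
[2] false OR false = false
[3.1.1] true OR false OR false = true
[3.1] NOT true = false
[3.2.3] false → false (antecedent false ⇒ implication holds) = true
[3.2] false OR false OR true = true
[3] false OR true = true
[root] false OR false OR true = true
Overall: true → granted

Granted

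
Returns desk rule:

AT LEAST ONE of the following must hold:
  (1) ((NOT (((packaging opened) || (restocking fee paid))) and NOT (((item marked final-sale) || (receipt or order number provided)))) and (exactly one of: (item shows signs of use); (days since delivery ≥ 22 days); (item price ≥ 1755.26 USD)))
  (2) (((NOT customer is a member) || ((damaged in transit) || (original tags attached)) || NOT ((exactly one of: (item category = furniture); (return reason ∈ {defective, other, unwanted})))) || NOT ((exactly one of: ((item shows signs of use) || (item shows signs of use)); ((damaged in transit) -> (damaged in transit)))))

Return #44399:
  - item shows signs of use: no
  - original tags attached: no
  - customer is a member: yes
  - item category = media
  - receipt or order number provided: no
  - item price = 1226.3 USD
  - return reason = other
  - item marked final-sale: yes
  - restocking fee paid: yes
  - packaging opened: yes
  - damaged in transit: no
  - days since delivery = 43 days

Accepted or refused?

Atomic conditions:
  packaging opened: yes → true
  restocking fee paid: yes → true
  item marked final-sale: yes → true
  receipt or order number provided: no → false
  item shows signs of use: no → false
  days since delivery ≥ 22 days: 43 ≥ 22 is true
  item price ≥ 1755.26 USD: 1226.3 ≥ 1755.26 is false
  NOT customer is a member: yes → false
  damaged in transit: no → false
  original tags attached: no → false
  item category = furniture: media == furniture is false
  return reason ∈ {defective, other, unwanted}: other is in the set → true
Combine:
[1.1.1.1] true OR true = true
[1.1.1] NOT true = false
[1.1.2.1] true OR false = true
[1.1.2] NOT true = false
[1.1] false AND false = false
[1.2] exactly-one(false, true, false) = true
[1] false AND true = false
[2.1.2] false OR false = false
[2.1.3.1] exactly-one(false, true) = true
[2.1.3] NOT true = false
[2.1] false OR false OR false = false
[2.2.1.1] false OR false = false
[2.2.1.2] false → false (antecedent false ⇒ implication holds) = true
[2.2.1] exactly-one(false, true) = true
[2.2] NOT true = false
[2] false OR false = false
[root] false OR false = false
Overall: false → refused

Refused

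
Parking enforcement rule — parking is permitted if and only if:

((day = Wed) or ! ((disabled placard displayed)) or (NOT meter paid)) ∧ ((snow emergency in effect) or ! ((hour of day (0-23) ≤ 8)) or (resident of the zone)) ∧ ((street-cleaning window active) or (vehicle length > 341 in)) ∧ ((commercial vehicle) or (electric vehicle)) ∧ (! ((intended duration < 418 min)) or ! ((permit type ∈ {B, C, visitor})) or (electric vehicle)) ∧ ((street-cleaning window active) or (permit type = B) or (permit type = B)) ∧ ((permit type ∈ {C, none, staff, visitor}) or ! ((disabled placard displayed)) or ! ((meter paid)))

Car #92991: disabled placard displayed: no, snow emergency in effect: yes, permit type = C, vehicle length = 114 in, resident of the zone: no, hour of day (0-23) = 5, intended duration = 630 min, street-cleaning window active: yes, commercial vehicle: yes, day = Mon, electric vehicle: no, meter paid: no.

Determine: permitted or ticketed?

Atomic conditions:
  day = Wed: Mon == Wed is false
  disabled placard displayed: no → false
  NOT meter paid: no → true
  snow emergency in effect: yes → true
  hour of day (0-23) ≤ 8: 5 ≤ 8 is true
  resident of the zone: no → false
  street-cleaning window active: yes → true
  vehicle length > 341 in: 114 > 341 is false
  commercial vehicle: yes → true
  electric vehicle: no → false
  intended duration < 418 min: 630 < 418 is false
  permit type ∈ {B, C, visitor}: C is in the set → true
  permit type = B: C == B is false
  permit type ∈ {C, none, staff, visitor}: C is in the set → true
  meter paid: no → false
Combine:
[1.2] NOT false = true
[1] false OR true OR true = true
[2.2] NOT true = false
[2] true OR false OR false = true
[3] true OR false = true
[4] true OR false = true
[5.1] NOT false = true
[5.2] NOT true = false
[5] true OR false OR false = true
[6] true OR false OR false = true
[7.2] NOT false = true
[7.3] NOT false = true
[7] true OR true OR true = true
[root] true AND true AND true AND true AND true AND true AND true = true
Overall: true → permitted

Permitted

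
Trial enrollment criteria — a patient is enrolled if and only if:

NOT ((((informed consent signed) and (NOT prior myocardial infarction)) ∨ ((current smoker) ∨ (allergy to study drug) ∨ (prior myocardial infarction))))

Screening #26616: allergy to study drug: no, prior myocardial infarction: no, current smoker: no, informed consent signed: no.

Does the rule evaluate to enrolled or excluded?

Atomic conditions:
  informed consent signed: no → false
  NOT prior myocardial infarction: no → true
  current smoker: no → false
  allergy to study drug: no → false
  prior myocardial infarction: no → false
Combine:
[1.1] false AND true = false
[1.2] false OR false OR false = false
[1] false OR false = false
[root] NOT false = true
Overall: true → enrolled

Enrolled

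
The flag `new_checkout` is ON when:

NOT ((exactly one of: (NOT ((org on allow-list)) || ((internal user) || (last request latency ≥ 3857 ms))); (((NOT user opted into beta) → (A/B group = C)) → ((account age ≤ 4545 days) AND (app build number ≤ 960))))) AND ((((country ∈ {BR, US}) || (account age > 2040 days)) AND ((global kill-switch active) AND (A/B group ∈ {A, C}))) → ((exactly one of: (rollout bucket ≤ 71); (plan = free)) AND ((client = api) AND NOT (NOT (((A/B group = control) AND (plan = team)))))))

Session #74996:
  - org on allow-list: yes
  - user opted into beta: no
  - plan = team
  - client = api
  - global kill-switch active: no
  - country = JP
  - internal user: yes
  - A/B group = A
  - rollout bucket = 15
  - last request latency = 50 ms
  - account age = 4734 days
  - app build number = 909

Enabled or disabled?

Atomic conditions:
  org on allow-list: yes → true
  internal user: yes → true
  last request latency ≥ 3857 ms: 50 ≥ 3857 is false
  NOT user opted into beta: no → true
  A/B group = C: A == C is false
  account age ≤ 4545 days: 4734 ≤ 4545 is false
  app build number ≤ 960: 909 ≤ 960 is true
  country ∈ {BR, US}: JP is not in the set → false
  account age > 2040 days: 4734 > 2040 is true
  global kill-switch active: no → false
  A/B group ∈ {A, C}: A is in the set → true
  rollout bucket ≤ 71: 15 ≤ 71 is true
  plan = free: team == free is false
  client = api: api == api is true
  A/B group = control: A == control is false
  plan = team: team == team is true
Combine:
[1.1.1.1] NOT true = false
[1.1.1.2] true OR false = true
[1.1.1] false OR true = true
[1.1.2.1] true → false = false
[1.1.2.2] false AND true = false
[1.1.2] false → false (antecedent false ⇒ implication holds) = true
[1.1] exactly-one(true, true) = false
[1] NOT false = true
[2.1.1] false OR true = true
[2.1.2] false AND true = false
[2.1] true AND false = false
[2.2.1] exactly-one(true, false) = true
[2.2.2.2.1.1] false AND true = false
[2.2.2.2.1] NOT false = true
[2.2.2.2] NOT true = false
[2.2.2] true AND false = false
[2.2] true AND false = false
[2] false → false (antecedent false ⇒ implication holds) = true
[root] true AND true = true
Overall: true → enabled

Enabled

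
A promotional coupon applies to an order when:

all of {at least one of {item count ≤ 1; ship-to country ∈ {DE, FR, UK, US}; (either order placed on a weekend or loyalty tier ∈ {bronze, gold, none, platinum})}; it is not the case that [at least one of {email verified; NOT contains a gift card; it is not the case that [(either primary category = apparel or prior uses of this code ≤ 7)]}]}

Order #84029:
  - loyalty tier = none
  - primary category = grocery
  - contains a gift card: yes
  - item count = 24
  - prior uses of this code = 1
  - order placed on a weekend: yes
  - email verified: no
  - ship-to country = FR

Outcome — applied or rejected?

Applied

Atomic conditions:
  item count ≤ 1: 24 ≤ 1 is false
  ship-to country ∈ {DE, FR, UK, US}: FR is in the set → true
  order placed on a weekend: yes → true
  loyalty tier ∈ {bronze, gold, none, platinum}: none is in the set → true
  email verified: no → false
  NOT contains a gift card: yes → false
  primary category = apparel: grocery == apparel is false
  prior uses of this code ≤ 7: 1 ≤ 7 is true
Combine:
[1.3] true OR true = true
[1] false OR true OR true = true
[2.1.3.1] false OR true = true
[2.1.3] NOT true = false
[2.1] false OR false OR false = false
[2] NOT false = true
[root] true AND true = true
Overall: true → applied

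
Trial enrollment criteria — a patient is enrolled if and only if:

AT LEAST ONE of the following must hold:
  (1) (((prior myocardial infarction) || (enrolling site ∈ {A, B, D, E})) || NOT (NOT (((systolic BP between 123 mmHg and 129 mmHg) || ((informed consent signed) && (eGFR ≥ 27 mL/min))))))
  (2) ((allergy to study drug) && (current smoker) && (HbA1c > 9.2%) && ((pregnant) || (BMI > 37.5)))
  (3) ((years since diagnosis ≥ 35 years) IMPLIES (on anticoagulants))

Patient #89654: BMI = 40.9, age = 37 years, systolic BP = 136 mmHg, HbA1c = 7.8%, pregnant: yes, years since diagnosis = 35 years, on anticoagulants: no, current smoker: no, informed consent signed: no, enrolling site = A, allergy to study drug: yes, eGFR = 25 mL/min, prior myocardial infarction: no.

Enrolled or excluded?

Atomic conditions:
  prior myocardial infarction: no → false
  enrolling site ∈ {A, B, D, E}: A is in the set → true
  systolic BP between 123 mmHg and 129 mmHg: 136 in [123, 129] is false
  informed consent signed: no → false
  eGFR ≥ 27 mL/min: 25 ≥ 27 is false
  allergy to study drug: yes → true
  current smoker: no → false
  HbA1c > 9.2%: 7.8 > 9.2 is false
  pregnant: yes → true
  BMI > 37.5: 40.9 > 37.5 is true
  years since diagnosis ≥ 35 years: 35 ≥ 35 is true
  on anticoagulants: no → false
Combine:
[1.1] false OR true = true
[1.2.1.1.2] false AND false = false
[1.2.1.1] false OR false = false
[1.2.1] NOT false = true
[1.2] NOT true = false
[1] true OR false = true
[2.4] true OR true = true
[2] true AND false AND false AND true = false
[3] true → false = false
[root] true OR false OR false = true
Overall: true → enrolled

Enrolled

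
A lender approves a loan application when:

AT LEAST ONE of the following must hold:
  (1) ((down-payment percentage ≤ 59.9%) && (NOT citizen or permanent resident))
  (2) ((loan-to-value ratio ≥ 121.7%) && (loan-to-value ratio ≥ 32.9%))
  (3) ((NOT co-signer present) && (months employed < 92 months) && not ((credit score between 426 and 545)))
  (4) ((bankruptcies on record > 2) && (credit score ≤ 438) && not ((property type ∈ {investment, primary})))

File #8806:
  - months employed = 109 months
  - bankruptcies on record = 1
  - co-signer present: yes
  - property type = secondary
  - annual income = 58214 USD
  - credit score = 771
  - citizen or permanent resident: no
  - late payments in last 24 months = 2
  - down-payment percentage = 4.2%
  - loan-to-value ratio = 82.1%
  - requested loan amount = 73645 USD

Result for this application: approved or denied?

Approved

Atomic conditions:
  down-payment percentage ≤ 59.9%: 4.2 ≤ 59.9 is true
  NOT citizen or permanent resident: no → true
  loan-to-value ratio ≥ 121.7%: 82.1 ≥ 121.7 is false
  loan-to-value ratio ≥ 32.9%: 82.1 ≥ 32.9 is true
  NOT co-signer present: yes → false
  months employed < 92 months: 109 < 92 is false
  credit score between 426 and 545: 771 in [426, 545] is false
  bankruptcies on record > 2: 1 > 2 is false
  credit score ≤ 438: 771 ≤ 438 is false
  property type ∈ {investment, primary}: secondary is not in the set → false
Combine:
[1] true AND true = true
[2] false AND true = false
[3.3] NOT false = true
[3] false AND false AND true = false
[4.3] NOT false = true
[4] false AND false AND true = false
[root] true OR false OR false OR false = true
Overall: true → approved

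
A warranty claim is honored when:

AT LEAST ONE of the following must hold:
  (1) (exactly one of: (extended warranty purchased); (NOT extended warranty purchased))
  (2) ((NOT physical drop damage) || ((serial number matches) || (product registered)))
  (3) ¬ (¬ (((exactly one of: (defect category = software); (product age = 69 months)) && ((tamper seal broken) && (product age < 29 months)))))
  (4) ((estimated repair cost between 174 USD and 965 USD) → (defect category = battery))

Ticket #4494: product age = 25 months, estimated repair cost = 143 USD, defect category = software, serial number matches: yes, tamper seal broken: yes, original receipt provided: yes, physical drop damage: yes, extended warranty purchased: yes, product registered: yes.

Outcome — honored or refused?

Atomic conditions:
  extended warranty purchased: yes → true
  NOT extended warranty purchased: yes → false
  NOT physical drop damage: yes → false
  serial number matches: yes → true
  product registered: yes → true
  defect category = software: software == software is true
  product age = 69 months: 25 == 69 is false
  tamper seal broken: yes → true
  product age < 29 months: 25 < 29 is true
  estimated repair cost between 174 USD and 965 USD: 143 in [174, 965] is false
  defect category = battery: software == battery is false
Combine:
[1] exactly-one(true, false) = true
[2.2] true OR true = true
[2] false OR true = true
[3.1.1.1] exactly-one(true, false) = true
[3.1.1.2] true AND true = true
[3.1.1] true AND true = true
[3.1] NOT true = false
[3] NOT false = true
[4] false → false (antecedent false ⇒ implication holds) = true
[root] true OR true OR true OR true = true
Overall: true → honored

Honored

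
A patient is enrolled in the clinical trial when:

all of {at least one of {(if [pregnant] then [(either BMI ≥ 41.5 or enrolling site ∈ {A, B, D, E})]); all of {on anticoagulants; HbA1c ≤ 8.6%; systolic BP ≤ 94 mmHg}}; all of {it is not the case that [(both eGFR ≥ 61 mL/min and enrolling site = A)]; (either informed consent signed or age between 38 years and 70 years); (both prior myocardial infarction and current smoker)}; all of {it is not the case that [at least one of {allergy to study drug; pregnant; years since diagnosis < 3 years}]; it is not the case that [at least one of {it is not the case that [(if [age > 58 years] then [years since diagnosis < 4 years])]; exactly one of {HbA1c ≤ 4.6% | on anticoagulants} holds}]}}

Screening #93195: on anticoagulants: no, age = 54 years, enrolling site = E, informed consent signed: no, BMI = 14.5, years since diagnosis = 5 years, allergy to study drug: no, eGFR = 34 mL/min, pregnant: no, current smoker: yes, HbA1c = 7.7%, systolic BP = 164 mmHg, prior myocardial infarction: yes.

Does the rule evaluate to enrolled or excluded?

Atomic conditions:
  pregnant: no → false
  BMI ≥ 41.5: 14.5 ≥ 41.5 is false
  enrolling site ∈ {A, B, D, E}: E is in the set → true
  on anticoagulants: no → false
  HbA1c ≤ 8.6%: 7.7 ≤ 8.6 is true
  systolic BP ≤ 94 mmHg: 164 ≤ 94 is false
  eGFR ≥ 61 mL/min: 34 ≥ 61 is false
  enrolling site = A: E == A is false
  informed consent signed: no → false
  age between 38 years and 70 years: 54 in [38, 70] is true
  prior myocardial infarction: yes → true
  current smoker: yes → true
  allergy to study drug: no → false
  years since diagnosis < 3 years: 5 < 3 is false
  age > 58 years: 54 > 58 is false
  years since diagnosis < 4 years: 5 < 4 is false
  HbA1c ≤ 4.6%: 7.7 ≤ 4.6 is false
Combine:
[1.1.2] false OR true = true
[1.1] false → true (antecedent false ⇒ implication holds) = true
[1.2] false AND true AND false = false
[1] true OR false = true
[2.1.1] false AND false = false
[2.1] NOT false = true
[2.2] false OR true = true
[2.3] true AND true = true
[2] true AND true AND true = true
[3.1.1] false OR false OR false = false
[3.1] NOT false = true
[3.2.1.1.1] false → false (antecedent false ⇒ implication holds) = true
[3.2.1.1] NOT true = false
[3.2.1.2] exactly-one(false, false) = false
[3.2.1] false OR false = false
[3.2] NOT false = true
[3] true AND true = true
[root] true AND true AND true = true
Overall: true → enrolled

Enrolled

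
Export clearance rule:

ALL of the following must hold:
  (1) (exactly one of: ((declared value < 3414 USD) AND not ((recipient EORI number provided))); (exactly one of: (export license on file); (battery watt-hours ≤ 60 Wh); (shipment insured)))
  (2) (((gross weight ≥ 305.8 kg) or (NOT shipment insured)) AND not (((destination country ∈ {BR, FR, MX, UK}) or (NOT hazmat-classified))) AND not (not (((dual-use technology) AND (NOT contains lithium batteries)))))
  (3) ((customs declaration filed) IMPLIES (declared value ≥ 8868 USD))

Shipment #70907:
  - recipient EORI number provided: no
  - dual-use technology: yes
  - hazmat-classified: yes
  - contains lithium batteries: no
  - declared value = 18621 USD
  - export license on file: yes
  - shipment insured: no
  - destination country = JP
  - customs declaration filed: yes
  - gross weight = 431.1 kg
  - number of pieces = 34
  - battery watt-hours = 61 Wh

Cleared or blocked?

Cleared

Atomic conditions:
  declared value < 3414 USD: 18621 < 3414 is false
  recipient EORI number provided: no → false
  export license on file: yes → true
  battery watt-hours ≤ 60 Wh: 61 ≤ 60 is false
  shipment insured: no → false
  gross weight ≥ 305.8 kg: 431.1 ≥ 305.8 is true
  NOT shipment insured: no → true
  destination country ∈ {BR, FR, MX, UK}: JP is not in the set → false
  NOT hazmat-classified: yes → false
  dual-use technology: yes → true
  NOT contains lithium batteries: no → true
  customs declaration filed: yes → true
  declared value ≥ 8868 USD: 18621 ≥ 8868 is true
Combine:
[1.1.2] NOT false = true
[1.1] false AND true = false
[1.2] exactly-one(true, false, false) = true
[1] exactly-one(false, true) = true
[2.1] true OR true = true
[2.2.1] false OR false = false
[2.2] NOT false = true
[2.3.1.1] true AND true = true
[2.3.1] NOT true = false
[2.3] NOT false = true
[2] true AND true AND true = true
[3] true → true = true
[root] true AND true AND true = true
Overall: true → cleared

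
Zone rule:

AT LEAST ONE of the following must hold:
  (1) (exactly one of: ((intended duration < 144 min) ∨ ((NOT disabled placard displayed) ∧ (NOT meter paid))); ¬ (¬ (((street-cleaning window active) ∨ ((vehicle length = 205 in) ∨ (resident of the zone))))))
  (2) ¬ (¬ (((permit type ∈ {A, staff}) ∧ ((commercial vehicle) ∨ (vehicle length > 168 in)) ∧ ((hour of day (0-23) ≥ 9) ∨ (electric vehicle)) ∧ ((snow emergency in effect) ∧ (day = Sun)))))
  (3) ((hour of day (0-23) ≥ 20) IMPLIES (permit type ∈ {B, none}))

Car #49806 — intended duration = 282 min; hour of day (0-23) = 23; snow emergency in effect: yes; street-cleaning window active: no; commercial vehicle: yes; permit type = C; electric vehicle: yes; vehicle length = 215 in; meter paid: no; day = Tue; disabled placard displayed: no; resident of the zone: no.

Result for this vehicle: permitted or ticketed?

Permitted

Atomic conditions:
  intended duration < 144 min: 282 < 144 is false
  NOT disabled placard displayed: no → true
  NOT meter paid: no → true
  street-cleaning window active: no → false
  vehicle length = 205 in: 215 == 205 is false
  resident of the zone: no → false
  permit type ∈ {A, staff}: C is not in the set → false
  commercial vehicle: yes → true
  vehicle length > 168 in: 215 > 168 is true
  hour of day (0-23) ≥ 9: 23 ≥ 9 is true
  electric vehicle: yes → true
  snow emergency in effect: yes → true
  day = Sun: Tue == Sun is false
  hour of day (0-23) ≥ 20: 23 ≥ 20 is true
  permit type ∈ {B, none}: C is not in the set → false
Combine:
[1.1.2] true AND true = true
[1.1] false OR true = true
[1.2.1.1.2] false OR false = false
[1.2.1.1] false OR false = false
[1.2.1] NOT false = true
[1.2] NOT true = false
[1] exactly-one(true, false) = true
[2.1.1.2] true OR true = true
[2.1.1.3] true OR true = true
[2.1.1.4] true AND false = false
[2.1.1] false AND true AND true AND false = false
[2.1] NOT false = true
[2] NOT true = false
[3] true → false = false
[root] true OR false OR false = true
Overall: true → permitted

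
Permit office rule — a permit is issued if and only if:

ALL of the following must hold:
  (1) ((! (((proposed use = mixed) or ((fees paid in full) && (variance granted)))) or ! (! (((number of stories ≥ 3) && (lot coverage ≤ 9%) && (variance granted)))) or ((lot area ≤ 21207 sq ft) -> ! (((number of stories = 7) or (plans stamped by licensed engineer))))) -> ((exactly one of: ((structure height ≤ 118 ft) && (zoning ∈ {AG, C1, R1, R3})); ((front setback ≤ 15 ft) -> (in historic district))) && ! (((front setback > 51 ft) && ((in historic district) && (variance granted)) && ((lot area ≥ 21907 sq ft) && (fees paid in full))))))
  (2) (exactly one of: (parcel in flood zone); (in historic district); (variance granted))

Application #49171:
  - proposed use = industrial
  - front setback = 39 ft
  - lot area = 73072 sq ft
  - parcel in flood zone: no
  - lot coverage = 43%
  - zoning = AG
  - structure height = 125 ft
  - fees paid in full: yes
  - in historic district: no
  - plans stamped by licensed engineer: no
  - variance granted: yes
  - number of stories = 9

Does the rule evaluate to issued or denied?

Issued

Atomic conditions:
  proposed use = mixed: industrial == mixed is false
  fees paid in full: yes → true
  variance granted: yes → true
  number of stories ≥ 3: 9 ≥ 3 is true
  lot coverage ≤ 9%: 43 ≤ 9 is false
  lot area ≤ 21207 sq ft: 73072 ≤ 21207 is false
  number of stories = 7: 9 == 7 is false
  plans stamped by licensed engineer: no → false
  structure height ≤ 118 ft: 125 ≤ 118 is false
  zoning ∈ {AG, C1, R1, R3}: AG is in the set → true
  front setback ≤ 15 ft: 39 ≤ 15 is false
  in historic district: no → false
  front setback > 51 ft: 39 > 51 is false
  lot area ≥ 21907 sq ft: 73072 ≥ 21907 is true
  parcel in flood zone: no → false
Combine:
[1.1.1.1.2] true AND true = true
[1.1.1.1] false OR true = true
[1.1.1] NOT true = false
[1.1.2.1.1] true AND false AND true = false
[1.1.2.1] NOT false = true
[1.1.2] NOT true = false
[1.1.3.2.1] false OR false = false
[1.1.3.2] NOT false = true
[1.1.3] false → true (antecedent false ⇒ implication holds) = true
[1.1] false OR false OR true = true
[1.2.1.1] false AND true = false
[1.2.1.2] false → false (antecedent false ⇒ implication holds) = true
[1.2.1] exactly-one(false, true) = true
[1.2.2.1.2] false AND true = false
[1.2.2.1.3] true AND true = true
[1.2.2.1] false AND false AND true = false
[1.2.2] NOT false = true
[1.2] true AND true = true
[1] true → true = true
[2] exactly-one(false, false, true) = true
[root] true AND true = true
Overall: true → issued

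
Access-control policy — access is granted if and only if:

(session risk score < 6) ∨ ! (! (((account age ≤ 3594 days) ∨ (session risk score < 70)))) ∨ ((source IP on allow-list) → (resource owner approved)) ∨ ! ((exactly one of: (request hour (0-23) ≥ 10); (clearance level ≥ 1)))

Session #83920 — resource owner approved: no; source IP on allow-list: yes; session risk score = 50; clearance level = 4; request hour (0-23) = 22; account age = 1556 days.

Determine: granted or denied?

Atomic conditions:
  session risk score < 6: 50 < 6 is false
  account age ≤ 3594 days: 1556 ≤ 3594 is true
  session risk score < 70: 50 < 70 is true
  source IP on allow-list: yes → true
  resource owner approved: no → false
  request hour (0-23) ≥ 10: 22 ≥ 10 is true
  clearance level ≥ 1: 4 ≥ 1 is true
Combine:
[2.1.1] true OR true = true
[2.1] NOT true = false
[2] NOT false = true
[3] true → false = false
[4.1] exactly-one(true, true) = false
[4] NOT false = true
[root] false OR true OR false OR true = true
Overall: true → granted

Granted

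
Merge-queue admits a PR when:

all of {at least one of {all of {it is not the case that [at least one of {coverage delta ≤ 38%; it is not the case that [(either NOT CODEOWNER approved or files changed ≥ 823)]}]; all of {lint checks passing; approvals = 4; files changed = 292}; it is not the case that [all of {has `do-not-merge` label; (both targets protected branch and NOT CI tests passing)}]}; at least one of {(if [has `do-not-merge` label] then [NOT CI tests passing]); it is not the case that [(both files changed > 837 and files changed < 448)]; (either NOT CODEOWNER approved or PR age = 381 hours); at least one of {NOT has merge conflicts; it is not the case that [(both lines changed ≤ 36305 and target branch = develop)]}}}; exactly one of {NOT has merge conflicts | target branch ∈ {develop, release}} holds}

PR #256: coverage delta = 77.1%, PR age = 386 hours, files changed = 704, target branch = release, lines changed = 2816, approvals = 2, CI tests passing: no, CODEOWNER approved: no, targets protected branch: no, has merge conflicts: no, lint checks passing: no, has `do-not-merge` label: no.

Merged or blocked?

Blocked

Atomic conditions:
  coverage delta ≤ 38%: 77.1 ≤ 38 is false
  NOT CODEOWNER approved: no → true
  files changed ≥ 823: 704 ≥ 823 is false
  lint checks passing: no → false
  approvals = 4: 2 == 4 is false
  files changed = 292: 704 == 292 is false
  has `do-not-merge` label: no → false
  targets protected branch: no → false
  NOT CI tests passing: no → true
  files changed > 837: 704 > 837 is false
  files changed < 448: 704 < 448 is false
  PR age = 381 hours: 386 == 381 is false
  NOT has merge conflicts: no → true
  lines changed ≤ 36305: 2816 ≤ 36305 is true
  target branch = develop: release == develop is false
  target branch ∈ {develop, release}: release is in the set → true
Combine:
[1.1.1.1.2.1] true OR false = true
[1.1.1.1.2] NOT true = false
[1.1.1.1] false OR false = false
[1.1.1] NOT false = true
[1.1.2] false AND false AND false = false
[1.1.3.1.2] false AND true = false
[1.1.3.1] false AND false = false
[1.1.3] NOT false = true
[1.1] true AND false AND true = false
[1.2.1] false → true (antecedent false ⇒ implication holds) = true
[1.2.2.1] false AND false = false
[1.2.2] NOT false = true
[1.2.3] true OR false = true
[1.2.4.2.1] true AND false = false
[1.2.4.2] NOT false = true
[1.2.4] true OR true = true
[1.2] true OR true OR true OR true = true
[1] false OR true = true
[2] exactly-one(true, true) = false
[root] true AND false = false
Overall: false → blocked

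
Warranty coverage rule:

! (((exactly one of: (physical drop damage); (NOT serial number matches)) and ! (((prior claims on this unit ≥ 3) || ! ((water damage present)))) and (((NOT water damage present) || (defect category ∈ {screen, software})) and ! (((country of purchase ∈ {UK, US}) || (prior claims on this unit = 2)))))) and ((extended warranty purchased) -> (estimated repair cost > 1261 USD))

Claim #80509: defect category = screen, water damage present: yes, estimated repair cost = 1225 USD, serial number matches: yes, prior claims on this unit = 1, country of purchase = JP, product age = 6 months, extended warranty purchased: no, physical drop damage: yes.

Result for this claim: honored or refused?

Refused

Atomic conditions:
  physical drop damage: yes → true
  NOT serial number matches: yes → false
  prior claims on this unit ≥ 3: 1 ≥ 3 is false
  water damage present: yes → true
  NOT water damage present: yes → false
  defect category ∈ {screen, software}: screen is in the set → true
  country of purchase ∈ {UK, US}: JP is not in the set → false
  prior claims on this unit = 2: 1 == 2 is false
  extended warranty purchased: no → false
  estimated repair cost > 1261 USD: 1225 > 1261 is false
Combine:
[1.1.1] exactly-one(true, false) = true
[1.1.2.1.2] NOT true = false
[1.1.2.1] false OR false = false
[1.1.2] NOT false = true
[1.1.3.1] false OR true = true
[1.1.3.2.1] false OR false = false
[1.1.3.2] NOT false = true
[1.1.3] true AND true = true
[1.1] true AND true AND true = true
[1] NOT true = false
[2] false → false (antecedent false ⇒ implication holds) = true
[root] false AND true = false
Overall: false → refused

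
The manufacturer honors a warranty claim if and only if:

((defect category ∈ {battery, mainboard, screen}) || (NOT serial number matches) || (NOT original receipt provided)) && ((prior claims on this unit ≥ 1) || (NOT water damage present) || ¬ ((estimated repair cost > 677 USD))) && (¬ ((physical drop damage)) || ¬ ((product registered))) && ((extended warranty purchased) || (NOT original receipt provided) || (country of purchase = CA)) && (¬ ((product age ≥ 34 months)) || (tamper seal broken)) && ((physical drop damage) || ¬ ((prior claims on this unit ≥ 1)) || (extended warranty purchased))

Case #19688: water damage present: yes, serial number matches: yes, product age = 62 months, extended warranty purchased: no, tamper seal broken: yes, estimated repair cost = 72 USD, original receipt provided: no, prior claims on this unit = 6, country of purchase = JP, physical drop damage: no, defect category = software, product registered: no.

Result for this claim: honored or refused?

Refused

Atomic conditions:
  defect category ∈ {battery, mainboard, screen}: software is not in the set → false
  NOT serial number matches: yes → false
  NOT original receipt provided: no → true
  prior claims on this unit ≥ 1: 6 ≥ 1 is true
  NOT water damage present: yes → false
  estimated repair cost > 677 USD: 72 > 677 is false
  physical drop damage: no → false
  product registered: no → false
  extended warranty purchased: no → false
  country of purchase = CA: JP == CA is false
  product age ≥ 34 months: 62 ≥ 34 is true
  tamper seal broken: yes → true
Combine:
[1] false OR false OR true = true
[2.3] NOT false = true
[2] true OR false OR true = true
[3.1] NOT false = true
[3.2] NOT false = true
[3] true OR true = true
[4] false OR true OR false = true
[5.1] NOT true = false
[5] false OR true = true
[6.2] NOT true = false
[6] false OR false OR false = false
[root] true AND true AND true AND true AND true AND false = false
Overall: false → refused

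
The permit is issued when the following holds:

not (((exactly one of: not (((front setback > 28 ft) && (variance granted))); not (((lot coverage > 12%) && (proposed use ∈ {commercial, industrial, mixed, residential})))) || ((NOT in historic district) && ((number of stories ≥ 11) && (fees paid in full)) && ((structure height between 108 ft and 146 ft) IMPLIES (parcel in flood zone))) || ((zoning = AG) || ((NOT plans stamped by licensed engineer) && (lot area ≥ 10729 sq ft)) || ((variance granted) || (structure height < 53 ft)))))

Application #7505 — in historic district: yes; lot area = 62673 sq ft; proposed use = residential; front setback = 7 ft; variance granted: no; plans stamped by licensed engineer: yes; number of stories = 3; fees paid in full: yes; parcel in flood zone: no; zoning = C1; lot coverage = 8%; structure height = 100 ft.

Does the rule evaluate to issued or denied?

Issued

Atomic conditions:
  front setback > 28 ft: 7 > 28 is false
  variance granted: no → false
  lot coverage > 12%: 8 > 12 is false
  proposed use ∈ {commercial, industrial, mixed, residential}: residential is in the set → true
  NOT in historic district: yes → false
  number of stories ≥ 11: 3 ≥ 11 is false
  fees paid in full: yes → true
  structure height between 108 ft and 146 ft: 100 in [108, 146] is false
  parcel in flood zone: no → false
  zoning = AG: C1 == AG is false
  NOT plans stamped by licensed engineer: yes → false
  lot area ≥ 10729 sq ft: 62673 ≥ 10729 is true
  structure height < 53 ft: 100 < 53 is false
Combine:
[1.1.1.1] false AND false = false
[1.1.1] NOT false = true
[1.1.2.1] false AND true = false
[1.1.2] NOT false = true
[1.1] exactly-one(true, true) = false
[1.2.2] false AND true = false
[1.2.3] false → false (antecedent false ⇒ implication holds) = true
[1.2] false AND false AND true = false
[1.3.2] false AND true = false
[1.3.3] false OR false = false
[1.3] false OR false OR false = false
[1] false OR false OR false = false
[root] NOT false = true
Overall: true → issued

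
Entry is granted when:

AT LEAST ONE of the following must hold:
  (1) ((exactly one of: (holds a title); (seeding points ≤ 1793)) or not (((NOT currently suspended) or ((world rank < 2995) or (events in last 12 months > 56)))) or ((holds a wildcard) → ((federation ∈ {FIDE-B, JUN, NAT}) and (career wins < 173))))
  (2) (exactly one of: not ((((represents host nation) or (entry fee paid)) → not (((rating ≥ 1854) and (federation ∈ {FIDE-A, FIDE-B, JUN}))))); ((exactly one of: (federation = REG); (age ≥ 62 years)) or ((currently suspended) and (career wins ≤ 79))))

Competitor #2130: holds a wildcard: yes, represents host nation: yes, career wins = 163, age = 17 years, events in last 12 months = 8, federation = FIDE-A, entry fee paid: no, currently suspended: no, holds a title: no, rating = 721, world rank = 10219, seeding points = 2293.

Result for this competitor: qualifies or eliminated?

Eliminated

Atomic conditions:
  holds a title: no → false
  seeding points ≤ 1793: 2293 ≤ 1793 is false
  NOT currently suspended: no → true
  world rank < 2995: 10219 < 2995 is false
  events in last 12 months > 56: 8 > 56 is false
  holds a wildcard: yes → true
  federation ∈ {FIDE-B, JUN, NAT}: FIDE-A is not in the set → false
  career wins < 173: 163 < 173 is true
  represents host nation: yes → true
  entry fee paid: no → false
  rating ≥ 1854: 721 ≥ 1854 is false
  federation ∈ {FIDE-A, FIDE-B, JUN}: FIDE-A is in the set → true
  federation = REG: FIDE-A == REG is false
  age ≥ 62 years: 17 ≥ 62 is false
  currently suspended: no → false
  career wins ≤ 79: 163 ≤ 79 is false
Combine:
[1.1] exactly-one(false, false) = false
[1.2.1.2] false OR false = false
[1.2.1] true OR false = true
[1.2] NOT true = false
[1.3.2] false AND true = false
[1.3] true → false = false
[1] false OR false OR false = false
[2.1.1.1] true OR false = true
[2.1.1.2.1] false AND true = false
[2.1.1.2] NOT false = true
[2.1.1] true → true = true
[2.1] NOT true = false
[2.2.1] exactly-one(false, false) = false
[2.2.2] false AND false = false
[2.2] false OR false = false
[2] exactly-one(false, false) = false
[root] false OR false = false
Overall: false → eliminated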